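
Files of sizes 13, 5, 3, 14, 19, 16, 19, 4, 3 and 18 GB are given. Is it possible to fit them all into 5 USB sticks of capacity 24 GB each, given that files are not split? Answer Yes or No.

No

Total = 114 GB; ⌈114/24⌉ = 5.
6 files each exceed half the capacity and cannot share a USB stick, forcing at least 6 USB sticks.
At least 6 USB sticks are required, but only 5 are allowed.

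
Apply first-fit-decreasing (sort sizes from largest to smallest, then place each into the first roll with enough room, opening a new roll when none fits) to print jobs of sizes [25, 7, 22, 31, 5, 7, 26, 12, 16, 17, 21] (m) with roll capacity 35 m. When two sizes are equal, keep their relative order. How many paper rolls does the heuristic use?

6

Sorted descending: 31, 26, 25, 22, 21, 17, 16, 12, 7, 7, 5.
  31 → roll 1 (new)  [load 31/35]
  26 → roll 2 (new)  [load 26/35]
  25 → roll 3 (new)  [load 25/35]
  22 → roll 4 (new)  [load 22/35]
  21 → roll 5 (new)  [load 21/35]
  17 → roll 6 (new)  [load 17/35]
  16 → roll 6  [load 33/35]
  12 → roll 4  [load 34/35]
  7 → roll 2  [load 33/35]
  7 → roll 3  [load 32/35]
  5 → roll 5  [load 26/35]
6 paper rolls opened.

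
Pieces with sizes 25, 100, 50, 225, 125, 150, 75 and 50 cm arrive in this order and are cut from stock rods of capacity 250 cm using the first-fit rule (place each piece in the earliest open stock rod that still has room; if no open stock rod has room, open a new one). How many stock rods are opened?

  25 → stock rod 1 (new)  [load 25/250]
  100 → stock rod 1  [load 125/250]
  50 → stock rod 1  [load 175/250]
  225 → stock rod 2 (new)  [load 225/250]
  125 → stock rod 3 (new)  [load 125/250]
  150 → stock rod 4 (new)  [load 150/250]
  75 → stock rod 1  [load 250/250]
  50 → stock rod 3  [load 175/250]
4 stock rods opened.

4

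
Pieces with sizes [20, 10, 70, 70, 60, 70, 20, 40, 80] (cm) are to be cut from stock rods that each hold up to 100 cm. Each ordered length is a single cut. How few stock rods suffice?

Total = 80 + 70 + 70 + 70 + 60 + 40 + 20 + 20 + 10 = 440 cm.
Lower bound: ⌈440/100⌉ = 5 stock rods.
A packing using 5 stock rods:
  stock rod 1: 80 + 20 = 100
  stock rod 2: 70 + 20 + 10 = 100
  stock rod 3: 70 = 70
  stock rod 4: 70 = 70
  stock rod 5: 60 + 40 = 100
This matches the lower bound, so 5 is optimal.

5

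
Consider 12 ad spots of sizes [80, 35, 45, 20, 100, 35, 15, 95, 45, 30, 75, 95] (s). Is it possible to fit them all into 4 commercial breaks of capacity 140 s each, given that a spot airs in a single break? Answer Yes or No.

Total = 670 s; ⌈670/140⌉ = 5.
At least 5 commercial breaks are required, but only 4 are allowed.

No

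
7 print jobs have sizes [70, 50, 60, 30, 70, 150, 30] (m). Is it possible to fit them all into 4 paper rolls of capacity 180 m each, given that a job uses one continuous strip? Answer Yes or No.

Yes

A valid assignment using 3 paper rolls:
  roll 1: 150 + 30 = 180
  roll 2: 70 + 70 + 30 = 170
  roll 3: 60 + 50 = 110
That uses only 3 ≤ 4, so 4 paper rolls are enough.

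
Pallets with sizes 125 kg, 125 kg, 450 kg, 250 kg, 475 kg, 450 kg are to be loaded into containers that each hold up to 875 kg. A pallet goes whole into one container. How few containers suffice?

Total = 475 + 450 + 450 + 250 + 125 + 125 = 1875 kg.
Lower bound: ⌈1875/875⌉ = 3 containers.
A packing using 3 containers:
  container 1: 475 + 250 + 125 = 850
  container 2: 450 + 125 = 575
  container 3: 450 = 450
This matches the lower bound, so 3 is optimal.

3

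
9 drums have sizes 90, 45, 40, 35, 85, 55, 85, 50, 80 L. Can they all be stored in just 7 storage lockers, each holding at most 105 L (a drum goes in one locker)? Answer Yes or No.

A valid assignment using 7 storage lockers:
  locker 1: 90 = 90
  locker 2: 85 = 85
  locker 3: 85 = 85
  locker 4: 80 = 80
  locker 5: 55 + 50 = 105
  locker 6: 45 + 40 = 85
  locker 7: 35 = 35
Every load is within 105 L, so 7 storage lockers suffice.

Yes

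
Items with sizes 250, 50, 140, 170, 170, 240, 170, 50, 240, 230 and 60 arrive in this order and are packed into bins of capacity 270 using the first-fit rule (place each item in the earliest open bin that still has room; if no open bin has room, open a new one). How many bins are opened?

  250 → bin 1 (new)  [load 250/270]
  50 → bin 2 (new)  [load 50/270]
  140 → bin 2  [load 190/270]
  170 → bin 3 (new)  [load 170/270]
  170 → bin 4 (new)  [load 170/270]
  240 → bin 5 (new)  [load 240/270]
  170 → bin 6 (new)  [load 170/270]
  50 → bin 2  [load 240/270]
  240 → bin 7 (new)  [load 240/270]
  230 → bin 8 (new)  [load 230/270]
  60 → bin 3  [load 230/270]
8 bins opened.

8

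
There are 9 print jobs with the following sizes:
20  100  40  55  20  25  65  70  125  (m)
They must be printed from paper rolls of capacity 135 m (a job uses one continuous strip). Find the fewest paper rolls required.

Total = 125 + 100 + 70 + 65 + 55 + 40 + 25 + 20 + 20 = 520 m.
Lower bound: ⌈520/135⌉ = 4 paper rolls.
A packing using 4 paper rolls:
  roll 1: 125 = 125
  roll 2: 100 + 25 = 125
  roll 3: 70 + 65 = 135
  roll 4: 55 + 40 + 20 + 20 = 135
This matches the lower bound, so 4 is optimal.

4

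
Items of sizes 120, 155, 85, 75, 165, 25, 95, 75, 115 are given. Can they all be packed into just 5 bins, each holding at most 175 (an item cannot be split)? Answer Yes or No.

Total = 910; ⌈910/175⌉ = 6.
At least 6 bins are required, but only 5 are allowed.

No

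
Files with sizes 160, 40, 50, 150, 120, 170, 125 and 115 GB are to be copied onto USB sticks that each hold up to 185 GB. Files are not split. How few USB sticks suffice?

Total = 170 + 160 + 150 + 125 + 120 + 115 + 50 + 40 = 930 GB.
Lower bound: ⌈930/185⌉ = 6 USB sticks.
A packing using 6 USB sticks:
  USB stick 1: 170 = 170
  USB stick 2: 160 = 160
  USB stick 3: 150 = 150
  USB stick 4: 125 + 50 = 175
  USB stick 5: 120 + 40 = 160
  USB stick 6: 115 = 115
This matches the lower bound, so 6 is optimal.

6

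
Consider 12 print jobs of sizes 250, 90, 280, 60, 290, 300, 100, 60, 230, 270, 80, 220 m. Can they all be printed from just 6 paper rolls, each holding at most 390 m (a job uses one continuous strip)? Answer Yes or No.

No

Total = 2230 m; ⌈2230/390⌉ = 6.
7 print jobs each exceed half the capacity and cannot share a roll, forcing at least 7 paper rolls.
At least 7 paper rolls are required, but only 6 are allowed.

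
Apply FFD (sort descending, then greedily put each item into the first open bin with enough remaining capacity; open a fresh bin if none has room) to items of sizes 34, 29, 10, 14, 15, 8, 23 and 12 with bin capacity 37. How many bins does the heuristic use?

4

Sorted descending: 34, 29, 23, 15, 14, 12, 10, 8.
  34 → bin 1 (new)  [load 34/37]
  29 → bin 2 (new)  [load 29/37]
  23 → bin 3 (new)  [load 23/37]
  15 → bin 4 (new)  [load 15/37]
  14 → bin 3  [load 37/37]
  12 → bin 4  [load 27/37]
  10 → bin 4  [load 37/37]
  8 → bin 2  [load 37/37]
4 bins opened.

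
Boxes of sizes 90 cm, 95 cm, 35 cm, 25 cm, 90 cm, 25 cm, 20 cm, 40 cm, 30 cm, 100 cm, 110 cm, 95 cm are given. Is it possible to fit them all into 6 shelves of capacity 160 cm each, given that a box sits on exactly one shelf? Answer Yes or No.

Yes

A valid assignment using 6 shelves:
  shelf 1: 110 + 40 = 150
  shelf 2: 100 + 35 + 25 = 160
  shelf 3: 95 + 30 + 25 = 150
  shelf 4: 95 + 20 = 115
  shelf 5: 90 = 90
  shelf 6: 90 = 90
Every load is within 160 cm, so 6 shelves suffice.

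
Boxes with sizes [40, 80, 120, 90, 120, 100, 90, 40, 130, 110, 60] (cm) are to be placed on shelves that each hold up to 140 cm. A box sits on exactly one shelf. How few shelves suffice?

Total = 130 + 120 + 120 + 110 + 100 + 90 + 90 + 80 + 60 + 40 + 40 = 980 cm.
Lower bound: ⌈980/140⌉ = 7 shelves.
Also, 8 boxes each exceed 70 cm, and no two of those can share a shelf, so at least 8 shelves are needed.
A packing using 8 shelves:
  shelf 1: 130 = 130
  shelf 2: 120 = 120
  shelf 3: 120 = 120
  shelf 4: 110 = 110
  shelf 5: 100 + 40 = 140
  shelf 6: 90 + 40 = 130
  shelf 7: 90 = 90
  shelf 8: 80 + 60 = 140
This matches the lower bound, so 8 is optimal.

8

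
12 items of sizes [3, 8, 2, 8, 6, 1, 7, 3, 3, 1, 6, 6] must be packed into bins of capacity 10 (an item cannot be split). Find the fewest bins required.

Total = 8 + 8 + 7 + 6 + 6 + 6 + 3 + 3 + 3 + 2 + 1 + 1 = 54.
Lower bound: ⌈54/10⌉ = 6 bins.
A packing using 6 bins:
  bin 1: 8 + 2 = 10
  bin 2: 8 + 1 + 1 = 10
  bin 3: 7 + 3 = 10
  bin 4: 6 + 3 = 9
  bin 5: 6 + 3 = 9
  bin 6: 6 = 6
This matches the lower bound, so 6 is optimal.

6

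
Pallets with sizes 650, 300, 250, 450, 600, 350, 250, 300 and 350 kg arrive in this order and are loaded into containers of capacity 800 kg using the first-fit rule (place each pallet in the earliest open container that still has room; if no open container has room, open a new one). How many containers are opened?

  650 → container 1 (new)  [load 650/800]
  300 → container 2 (new)  [load 300/800]
  250 → container 2  [load 550/800]
  450 → container 3 (new)  [load 450/800]
  600 → container 4 (new)  [load 600/800]
  350 → container 3  [load 800/800]
  250 → container 2  [load 800/800]
  300 → container 5 (new)  [load 300/800]
  350 → container 5  [load 650/800]
5 containers opened.

5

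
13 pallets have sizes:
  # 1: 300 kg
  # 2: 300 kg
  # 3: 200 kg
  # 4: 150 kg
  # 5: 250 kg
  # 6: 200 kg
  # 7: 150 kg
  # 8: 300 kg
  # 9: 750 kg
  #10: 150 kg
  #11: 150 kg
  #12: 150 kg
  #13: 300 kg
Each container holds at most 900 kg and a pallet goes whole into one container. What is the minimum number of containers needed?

Total = 750 + 300 + 300 + 300 + 300 + 250 + 200 + 200 + 150 + 150 + 150 + 150 + 150 = 3350 kg.
Lower bound: ⌈3350/900⌉ = 4 containers.
A packing using 4 containers:
  container 1: 750 + 150 = 900
  container 2: 300 + 300 + 300 = 900
  container 3: 300 + 250 + 200 + 150 = 900
  container 4: 200 + 150 + 150 + 150 = 650
This matches the lower bound, so 4 is optimal.

4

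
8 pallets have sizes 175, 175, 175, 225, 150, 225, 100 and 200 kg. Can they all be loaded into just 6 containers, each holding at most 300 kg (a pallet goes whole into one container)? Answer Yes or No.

No

Total = 1425 kg; ⌈1425/300⌉ = 5.
6 pallets each exceed half the capacity and cannot share a container, forcing at least 6 containers.
The bound of 6 does not rule out 6, but exhaustive search shows no assignment into 6 containers of capacity 300 kg exists — the minimum is 7.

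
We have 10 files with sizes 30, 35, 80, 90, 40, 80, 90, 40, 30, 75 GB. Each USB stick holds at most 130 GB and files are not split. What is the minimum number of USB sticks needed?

Total = 90 + 90 + 80 + 80 + 75 + 40 + 40 + 35 + 30 + 30 = 590 GB.
Lower bound: ⌈590/130⌉ = 5 USB sticks.
A packing using 5 USB sticks:
  USB stick 1: 90 + 40 = 130
  USB stick 2: 90 + 40 = 130
  USB stick 3: 80 + 35 = 115
  USB stick 4: 80 + 30 = 110
  USB stick 5: 75 + 30 = 105
This matches the lower bound, so 5 is optimal.

5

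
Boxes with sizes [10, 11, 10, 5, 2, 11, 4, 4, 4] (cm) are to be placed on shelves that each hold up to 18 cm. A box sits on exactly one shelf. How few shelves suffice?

4

Total = 11 + 11 + 10 + 10 + 5 + 4 + 4 + 4 + 2 = 61 cm.
Lower bound: ⌈61/18⌉ = 4 shelves.
A packing using 4 shelves:
  shelf 1: 11 + 5 + 2 = 18
  shelf 2: 11 + 4 = 15
  shelf 3: 10 + 4 + 4 = 18
  shelf 4: 10 = 10
This matches the lower bound, so 4 is optimal.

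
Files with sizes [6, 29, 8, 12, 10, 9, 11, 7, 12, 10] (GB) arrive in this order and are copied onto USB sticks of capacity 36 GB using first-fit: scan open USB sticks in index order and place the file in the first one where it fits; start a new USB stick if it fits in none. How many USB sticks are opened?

4

  6 → USB stick 1 (new)  [load 6/36]
  29 → USB stick 1  [load 35/36]
  8 → USB stick 2 (new)  [load 8/36]
  12 → USB stick 2  [load 20/36]
  10 → USB stick 2  [load 30/36]
  9 → USB stick 3 (new)  [load 9/36]
  11 → USB stick 3  [load 20/36]
  7 → USB stick 3  [load 27/36]
  12 → USB stick 4 (new)  [load 12/36]
  10 → USB stick 4  [load 22/36]
4 USB sticks opened.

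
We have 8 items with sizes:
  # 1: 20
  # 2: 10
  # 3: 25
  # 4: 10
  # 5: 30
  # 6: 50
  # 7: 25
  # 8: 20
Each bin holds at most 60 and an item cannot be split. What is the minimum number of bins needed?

Total = 50 + 30 + 25 + 25 + 20 + 20 + 10 + 10 = 190.
Lower bound: ⌈190/60⌉ = 4 bins.
A packing using 4 bins:
  bin 1: 50 + 10 = 60
  bin 2: 30 + 25 = 55
  bin 3: 25 + 20 + 10 = 55
  bin 4: 20 = 20
This matches the lower bound, so 4 is optimal.

4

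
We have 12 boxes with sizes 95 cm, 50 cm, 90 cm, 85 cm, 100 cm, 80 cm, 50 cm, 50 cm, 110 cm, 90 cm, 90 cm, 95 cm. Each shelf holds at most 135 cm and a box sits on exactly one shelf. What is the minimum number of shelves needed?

Total = 110 + 100 + 95 + 95 + 90 + 90 + 90 + 85 + 80 + 50 + 50 + 50 = 985 cm.
Lower bound: ⌈985/135⌉ = 8 shelves.
Also, 9 boxes each exceed 135/2 cm, and no two of those can share a shelf, so at least 9 shelves are needed.
A packing using 10 shelves:
  shelf 1: 110 = 110
  shelf 2: 100 = 100
  shelf 3: 95 = 95
  shelf 4: 95 = 95
  shelf 5: 90 = 90
  shelf 6: 90 = 90
  shelf 7: 90 = 90
  shelf 8: 85 + 50 = 135
  shelf 9: 80 + 50 = 130
  shelf 10: 50 = 50
No arrangement into 9 shelves stays within capacity, so 10 is optimal.

10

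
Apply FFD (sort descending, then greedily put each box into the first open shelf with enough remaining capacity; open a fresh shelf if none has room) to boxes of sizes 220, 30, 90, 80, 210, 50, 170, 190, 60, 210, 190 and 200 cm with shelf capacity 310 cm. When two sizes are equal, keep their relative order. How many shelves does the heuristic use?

7

Sorted descending: 220, 210, 210, 200, 190, 190, 170, 90, 80, 60, 50, 30.
  220 → shelf 1 (new)  [load 220/310]
  210 → shelf 2 (new)  [load 210/310]
  210 → shelf 3 (new)  [load 210/310]
  200 → shelf 4 (new)  [load 200/310]
  190 → shelf 5 (new)  [load 190/310]
  190 → shelf 6 (new)  [load 190/310]
  170 → shelf 7 (new)  [load 170/310]
  90 → shelf 1  [load 310/310]
  80 → shelf 2  [load 290/310]
  60 → shelf 3  [load 270/310]
  50 → shelf 4  [load 250/310]
  30 → shelf 3  [load 300/310]
7 shelves opened.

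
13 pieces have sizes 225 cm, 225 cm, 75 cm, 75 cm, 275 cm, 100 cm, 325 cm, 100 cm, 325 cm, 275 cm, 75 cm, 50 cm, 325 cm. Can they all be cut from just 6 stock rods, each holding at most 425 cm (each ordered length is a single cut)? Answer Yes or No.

Total = 2450 cm; ⌈2450/425⌉ = 6.
7 pieces each exceed half the capacity and cannot share a stock rod, forcing at least 7 stock rods.
At least 7 stock rods are required, but only 6 are allowed.

No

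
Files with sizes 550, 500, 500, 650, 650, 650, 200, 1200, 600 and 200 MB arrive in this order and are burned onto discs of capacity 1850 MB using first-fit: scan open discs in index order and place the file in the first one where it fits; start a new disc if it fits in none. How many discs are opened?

4

  550 → disc 1 (new)  [load 550/1850]
  500 → disc 1  [load 1050/1850]
  500 → disc 1  [load 1550/1850]
  650 → disc 2 (new)  [load 650/1850]
  650 → disc 2  [load 1300/1850]
  650 → disc 3 (new)  [load 650/1850]
  200 → disc 1  [load 1750/1850]
  1200 → disc 3  [load 1850/1850]
  600 → disc 4 (new)  [load 600/1850]
  200 → disc 2  [load 1500/1850]
4 discs opened.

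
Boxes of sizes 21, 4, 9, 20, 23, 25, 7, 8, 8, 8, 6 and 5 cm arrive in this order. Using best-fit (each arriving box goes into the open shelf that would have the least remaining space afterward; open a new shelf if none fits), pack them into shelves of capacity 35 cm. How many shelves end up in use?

  21 → shelf 1 (new)  [load 21/35]
  4 → shelf 1  [load 25/35]
  9 → shelf 1  [load 34/35]
  20 → shelf 2 (new)  [load 20/35]
  23 → shelf 3 (new)  [load 23/35]
  25 → shelf 4 (new)  [load 25/35]
  7 → shelf 4  [load 32/35]
  8 → shelf 3  [load 31/35]
  8 → shelf 2  [load 28/35]
  8 → shelf 5 (new)  [load 8/35]
  6 → shelf 2  [load 34/35]
  5 → shelf 5  [load 13/35]
5 shelves opened.

5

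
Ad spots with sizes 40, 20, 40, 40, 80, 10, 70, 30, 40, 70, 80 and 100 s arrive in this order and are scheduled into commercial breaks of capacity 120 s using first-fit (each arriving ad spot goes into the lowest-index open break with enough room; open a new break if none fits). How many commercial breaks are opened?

  40 → break 1 (new)  [load 40/120]
  20 → break 1  [load 60/120]
  40 → break 1  [load 100/120]
  40 → break 2 (new)  [load 40/120]
  80 → break 2  [load 120/120]
  10 → break 1  [load 110/120]
  70 → break 3 (new)  [load 70/120]
  30 → break 3  [load 100/120]
  40 → break 4 (new)  [load 40/120]
  70 → break 4  [load 110/120]
  80 → break 5 (new)  [load 80/120]
  100 → break 6 (new)  [load 100/120]
6 commercial breaks opened.

6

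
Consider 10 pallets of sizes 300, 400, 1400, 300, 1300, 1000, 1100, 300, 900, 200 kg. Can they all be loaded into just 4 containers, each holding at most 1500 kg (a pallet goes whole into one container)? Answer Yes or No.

Total = 7200 kg; ⌈7200/1500⌉ = 5.
At least 5 containers are required, but only 4 are allowed.

No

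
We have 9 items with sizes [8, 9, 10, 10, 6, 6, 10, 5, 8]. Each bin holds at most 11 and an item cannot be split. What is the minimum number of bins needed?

Total = 10 + 10 + 10 + 9 + 8 + 8 + 6 + 6 + 5 = 72.
Lower bound: ⌈72/11⌉ = 7 bins.
Also, 8 items each exceed 11/2, and no two of those can share a bin, so at least 8 bins are needed.
A packing using 8 bins:
  bin 1: 10 = 10
  bin 2: 10 = 10
  bin 3: 10 = 10
  bin 4: 9 = 9
  bin 5: 8 = 8
  bin 6: 8 = 8
  bin 7: 6 + 5 = 11
  bin 8: 6 = 6
This matches the lower bound, so 8 is optimal.

8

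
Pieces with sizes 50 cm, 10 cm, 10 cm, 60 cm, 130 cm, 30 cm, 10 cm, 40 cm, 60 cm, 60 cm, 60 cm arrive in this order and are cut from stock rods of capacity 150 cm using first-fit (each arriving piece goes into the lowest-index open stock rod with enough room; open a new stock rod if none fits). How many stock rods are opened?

  50 → stock rod 1 (new)  [load 50/150]
  10 → stock rod 1  [load 60/150]
  10 → stock rod 1  [load 70/150]
  60 → stock rod 1  [load 130/150]
  130 → stock rod 2 (new)  [load 130/150]
  30 → stock rod 3 (new)  [load 30/150]
  10 → stock rod 1  [load 140/150]
  40 → stock rod 3  [load 70/150]
  60 → stock rod 3  [load 130/150]
  60 → stock rod 4 (new)  [load 60/150]
  60 → stock rod 4  [load 120/150]
4 stock rods opened.

4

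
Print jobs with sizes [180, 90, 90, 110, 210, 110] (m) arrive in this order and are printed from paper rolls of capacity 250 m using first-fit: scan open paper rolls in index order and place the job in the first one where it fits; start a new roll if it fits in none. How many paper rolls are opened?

  180 → roll 1 (new)  [load 180/250]
  90 → roll 2 (new)  [load 90/250]
  90 → roll 2  [load 180/250]
  110 → roll 3 (new)  [load 110/250]
  210 → roll 4 (new)  [load 210/250]
  110 → roll 3  [load 220/250]
4 paper rolls opened.

4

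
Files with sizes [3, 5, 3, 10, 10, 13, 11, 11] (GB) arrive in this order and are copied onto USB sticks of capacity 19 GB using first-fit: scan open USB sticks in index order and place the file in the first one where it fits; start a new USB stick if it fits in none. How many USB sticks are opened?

  3 → USB stick 1 (new)  [load 3/19]
  5 → USB stick 1  [load 8/19]
  3 → USB stick 1  [load 11/19]
  10 → USB stick 2 (new)  [load 10/19]
  10 → USB stick 3 (new)  [load 10/19]
  13 → USB stick 4 (new)  [load 13/19]
  11 → USB stick 5 (new)  [load 11/19]
  11 → USB stick 6 (new)  [load 11/19]
6 USB sticks opened.

6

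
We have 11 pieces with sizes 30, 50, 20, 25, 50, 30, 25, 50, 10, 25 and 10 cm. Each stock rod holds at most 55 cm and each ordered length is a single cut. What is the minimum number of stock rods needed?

7

Total = 50 + 50 + 50 + 30 + 30 + 25 + 25 + 25 + 20 + 10 + 10 = 325 cm.
Lower bound: ⌈325/55⌉ = 6 stock rods.
A packing using 7 stock rods:
  stock rod 1: 50 = 50
  stock rod 2: 50 = 50
  stock rod 3: 50 = 50
  stock rod 4: 30 + 25 = 55
  stock rod 5: 30 + 25 = 55
  stock rod 6: 25 + 20 + 10 = 55
  stock rod 7: 10 = 10
No arrangement into 6 stock rods stays within capacity, so 7 is optimal.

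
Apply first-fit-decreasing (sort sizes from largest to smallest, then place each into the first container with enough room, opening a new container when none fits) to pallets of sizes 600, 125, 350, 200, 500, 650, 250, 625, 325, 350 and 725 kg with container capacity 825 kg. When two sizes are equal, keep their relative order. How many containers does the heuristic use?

Sorted descending: 725, 650, 625, 600, 500, 350, 350, 325, 250, 200, 125.
  725 → container 1 (new)  [load 725/825]
  650 → container 2 (new)  [load 650/825]
  625 → container 3 (new)  [load 625/825]
  600 → container 4 (new)  [load 600/825]
  500 → container 5 (new)  [load 500/825]
  350 → container 6 (new)  [load 350/825]
  350 → container 6  [load 700/825]
  325 → container 5  [load 825/825]
  250 → container 7 (new)  [load 250/825]
  200 → container 3  [load 825/825]
  125 → container 2  [load 775/825]
7 containers opened.

7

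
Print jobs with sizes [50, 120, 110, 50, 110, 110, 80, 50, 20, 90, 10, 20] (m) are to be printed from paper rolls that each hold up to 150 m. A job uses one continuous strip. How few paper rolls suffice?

Total = 120 + 110 + 110 + 110 + 90 + 80 + 50 + 50 + 50 + 20 + 20 + 10 = 820 m.
Lower bound: ⌈820/150⌉ = 6 paper rolls.
A packing using 7 paper rolls:
  roll 1: 120 + 20 + 10 = 150
  roll 2: 110 + 20 = 130
  roll 3: 110 = 110
  roll 4: 110 = 110
  roll 5: 90 + 50 = 140
  roll 6: 80 + 50 = 130
  roll 7: 50 = 50
No arrangement into 6 paper rolls stays within capacity, so 7 is optimal.

7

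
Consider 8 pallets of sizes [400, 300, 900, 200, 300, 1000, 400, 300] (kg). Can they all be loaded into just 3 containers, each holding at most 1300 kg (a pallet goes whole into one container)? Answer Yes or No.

Yes

A valid assignment using 3 containers:
  container 1: 1000 + 300 = 1300
  container 2: 900 + 400 = 1300
  container 3: 400 + 300 + 300 + 200 = 1200
Every load is within 1300 kg, so 3 containers suffice.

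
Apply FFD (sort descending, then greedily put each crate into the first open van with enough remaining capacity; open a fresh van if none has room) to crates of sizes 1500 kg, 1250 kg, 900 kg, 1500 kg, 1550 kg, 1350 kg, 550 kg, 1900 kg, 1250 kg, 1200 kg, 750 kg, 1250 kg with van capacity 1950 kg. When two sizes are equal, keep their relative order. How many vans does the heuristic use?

10

Sorted descending: 1900, 1550, 1500, 1500, 1350, 1250, 1250, 1250, 1200, 900, 750, 550.
  1900 → van 1 (new)  [load 1900/1950]
  1550 → van 2 (new)  [load 1550/1950]
  1500 → van 3 (new)  [load 1500/1950]
  1500 → van 4 (new)  [load 1500/1950]
  1350 → van 5 (new)  [load 1350/1950]
  1250 → van 6 (new)  [load 1250/1950]
  1250 → van 7 (new)  [load 1250/1950]
  1250 → van 8 (new)  [load 1250/1950]
  1200 → van 9 (new)  [load 1200/1950]
  900 → van 10 (new)  [load 900/1950]
  750 → van 9  [load 1950/1950]
  550 → van 5  [load 1900/1950]
10 vans opened.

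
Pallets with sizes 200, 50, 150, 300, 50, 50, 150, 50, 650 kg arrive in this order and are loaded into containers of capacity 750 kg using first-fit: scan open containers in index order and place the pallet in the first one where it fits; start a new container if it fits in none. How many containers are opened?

  200 → container 1 (new)  [load 200/750]
  50 → container 1  [load 250/750]
  150 → container 1  [load 400/750]
  300 → container 1  [load 700/750]
  50 → container 1  [load 750/750]
  50 → container 2 (new)  [load 50/750]
  150 → container 2  [load 200/750]
  50 → container 2  [load 250/750]
  650 → container 3 (new)  [load 650/750]
3 containers opened.

3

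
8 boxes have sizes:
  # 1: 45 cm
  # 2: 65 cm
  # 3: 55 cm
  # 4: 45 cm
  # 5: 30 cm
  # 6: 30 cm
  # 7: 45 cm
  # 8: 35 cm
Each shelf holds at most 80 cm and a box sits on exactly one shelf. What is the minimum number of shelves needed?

5

Total = 65 + 55 + 45 + 45 + 45 + 35 + 30 + 30 = 350 cm.
Lower bound: ⌈350/80⌉ = 5 shelves.
A packing using 5 shelves:
  shelf 1: 65 = 65
  shelf 2: 55 = 55
  shelf 3: 45 + 35 = 80
  shelf 4: 45 + 30 = 75
  shelf 5: 45 + 30 = 75
This matches the lower bound, so 5 is optimal.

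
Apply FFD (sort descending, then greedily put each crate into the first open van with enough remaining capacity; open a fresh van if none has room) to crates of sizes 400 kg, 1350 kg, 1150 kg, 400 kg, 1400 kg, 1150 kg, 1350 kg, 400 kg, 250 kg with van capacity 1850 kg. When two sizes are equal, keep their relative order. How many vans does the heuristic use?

5

Sorted descending: 1400, 1350, 1350, 1150, 1150, 400, 400, 400, 250.
  1400 → van 1 (new)  [load 1400/1850]
  1350 → van 2 (new)  [load 1350/1850]
  1350 → van 3 (new)  [load 1350/1850]
  1150 → van 4 (new)  [load 1150/1850]
  1150 → van 5 (new)  [load 1150/1850]
  400 → van 1  [load 1800/1850]
  400 → van 2  [load 1750/1850]
  400 → van 3  [load 1750/1850]
  250 → van 4  [load 1400/1850]
5 vans opened.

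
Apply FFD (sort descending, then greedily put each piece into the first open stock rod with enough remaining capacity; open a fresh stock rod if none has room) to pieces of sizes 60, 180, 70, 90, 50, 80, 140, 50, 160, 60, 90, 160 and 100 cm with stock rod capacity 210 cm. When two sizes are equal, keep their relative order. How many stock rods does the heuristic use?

Sorted descending: 180, 160, 160, 140, 100, 90, 90, 80, 70, 60, 60, 50, 50.
  180 → stock rod 1 (new)  [load 180/210]
  160 → stock rod 2 (new)  [load 160/210]
  160 → stock rod 3 (new)  [load 160/210]
  140 → stock rod 4 (new)  [load 140/210]
  100 → stock rod 5 (new)  [load 100/210]
  90 → stock rod 5  [load 190/210]
  90 → stock rod 6 (new)  [load 90/210]
  80 → stock rod 6  [load 170/210]
  70 → stock rod 4  [load 210/210]
  60 → stock rod 7 (new)  [load 60/210]
  60 → stock rod 7  [load 120/210]
  50 → stock rod 2  [load 210/210]
  50 → stock rod 3  [load 210/210]
7 stock rods opened.

7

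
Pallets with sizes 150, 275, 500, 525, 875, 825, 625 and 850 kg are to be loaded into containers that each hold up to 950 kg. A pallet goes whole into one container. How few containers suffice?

Total = 875 + 850 + 825 + 625 + 525 + 500 + 275 + 150 = 4625 kg.
Lower bound: ⌈4625/950⌉ = 5 containers.
Also, 6 pallets each exceed 475 kg, and no two of those can share a container, so at least 6 containers are needed.
A packing using 6 containers:
  container 1: 875 = 875
  container 2: 850 = 850
  container 3: 825 = 825
  container 4: 625 + 275 = 900
  container 5: 525 + 150 = 675
  container 6: 500 = 500
This matches the lower bound, so 6 is optimal.

6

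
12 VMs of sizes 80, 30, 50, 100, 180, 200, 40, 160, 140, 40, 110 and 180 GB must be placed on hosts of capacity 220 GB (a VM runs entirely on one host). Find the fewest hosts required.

Total = 200 + 180 + 180 + 160 + 140 + 110 + 100 + 80 + 50 + 40 + 40 + 30 = 1310 GB.
Lower bound: ⌈1310/220⌉ = 6 hosts.
A packing using 7 hosts:
  host 1: 200 = 200
  host 2: 180 + 40 = 220
  host 3: 180 + 40 = 220
  host 4: 160 + 50 = 210
  host 5: 140 + 80 = 220
  host 6: 110 + 100 = 210
  host 7: 30 = 30
No arrangement into 6 hosts stays within capacity, so 7 is optimal.

7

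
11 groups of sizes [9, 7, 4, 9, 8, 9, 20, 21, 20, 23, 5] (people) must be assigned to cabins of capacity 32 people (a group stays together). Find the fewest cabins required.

Total = 23 + 21 + 20 + 20 + 9 + 9 + 9 + 8 + 7 + 5 + 4 = 135 people.
Lower bound: ⌈135/32⌉ = 5 cabins.
A packing using 5 cabins:
  cabin 1: 23 + 9 = 32
  cabin 2: 21 + 9 = 30
  cabin 3: 20 + 9 = 29
  cabin 4: 20 + 8 + 4 = 32
  cabin 5: 7 + 5 = 12
This matches the lower bound, so 5 is optimal.

5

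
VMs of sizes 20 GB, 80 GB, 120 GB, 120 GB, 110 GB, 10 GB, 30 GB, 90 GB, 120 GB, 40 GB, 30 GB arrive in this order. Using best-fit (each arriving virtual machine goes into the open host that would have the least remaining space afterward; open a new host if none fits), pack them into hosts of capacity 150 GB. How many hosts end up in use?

  20 → host 1 (new)  [load 20/150]
  80 → host 1  [load 100/150]
  120 → host 2 (new)  [load 120/150]
  120 → host 3 (new)  [load 120/150]
  110 → host 4 (new)  [load 110/150]
  10 → host 2  [load 130/150]
  30 → host 3  [load 150/150]
  90 → host 5 (new)  [load 90/150]
  120 → host 6 (new)  [load 120/150]
  40 → host 4  [load 150/150]
  30 → host 6  [load 150/150]
6 hosts opened.

6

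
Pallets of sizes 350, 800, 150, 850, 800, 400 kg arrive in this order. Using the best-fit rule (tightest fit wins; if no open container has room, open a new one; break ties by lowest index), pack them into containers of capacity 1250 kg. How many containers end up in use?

  350 → container 1 (new)  [load 350/1250]
  800 → container 1  [load 1150/1250]
  150 → container 2 (new)  [load 150/1250]
  850 → container 2  [load 1000/1250]
  800 → container 3 (new)  [load 800/1250]
  400 → container 3  [load 1200/1250]
3 containers opened.

3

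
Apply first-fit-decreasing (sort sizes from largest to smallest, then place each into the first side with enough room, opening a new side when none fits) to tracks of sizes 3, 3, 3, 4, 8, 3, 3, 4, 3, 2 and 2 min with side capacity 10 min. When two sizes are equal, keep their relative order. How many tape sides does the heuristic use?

Sorted descending: 8, 4, 4, 3, 3, 3, 3, 3, 3, 2, 2.
  8 → side 1 (new)  [load 8/10]
  4 → side 2 (new)  [load 4/10]
  4 → side 2  [load 8/10]
  3 → side 3 (new)  [load 3/10]
  3 → side 3  [load 6/10]
  3 → side 3  [load 9/10]
  3 → side 4 (new)  [load 3/10]
  3 → side 4  [load 6/10]
  3 → side 4  [load 9/10]
  2 → side 1  [load 10/10]
  2 → side 2  [load 10/10]
4 tape sides opened.

4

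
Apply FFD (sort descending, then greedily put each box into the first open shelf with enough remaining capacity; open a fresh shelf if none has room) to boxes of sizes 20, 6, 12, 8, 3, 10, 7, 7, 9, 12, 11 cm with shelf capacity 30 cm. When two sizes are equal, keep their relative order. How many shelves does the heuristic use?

4

Sorted descending: 20, 12, 12, 11, 10, 9, 8, 7, 7, 6, 3.
  20 → shelf 1 (new)  [load 20/30]
  12 → shelf 2 (new)  [load 12/30]
  12 → shelf 2  [load 24/30]
  11 → shelf 3 (new)  [load 11/30]
  10 → shelf 1  [load 30/30]
  9 → shelf 3  [load 20/30]
  8 → shelf 3  [load 28/30]
  7 → shelf 4 (new)  [load 7/30]
  7 → shelf 4  [load 14/30]
  6 → shelf 2  [load 30/30]
  3 → shelf 4  [load 17/30]
4 shelves opened.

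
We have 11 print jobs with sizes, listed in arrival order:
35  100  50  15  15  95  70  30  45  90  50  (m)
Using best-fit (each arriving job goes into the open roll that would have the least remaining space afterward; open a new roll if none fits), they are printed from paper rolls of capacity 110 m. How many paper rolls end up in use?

  35 → roll 1 (new)  [load 35/110]
  100 → roll 2 (new)  [load 100/110]
  50 → roll 1  [load 85/110]
  15 → roll 1  [load 100/110]
  15 → roll 3 (new)  [load 15/110]
  95 → roll 3  [load 110/110]
  70 → roll 4 (new)  [load 70/110]
  30 → roll 4  [load 100/110]
  45 → roll 5 (new)  [load 45/110]
  90 → roll 6 (new)  [load 90/110]
  50 → roll 5  [load 95/110]
6 paper rolls opened.

6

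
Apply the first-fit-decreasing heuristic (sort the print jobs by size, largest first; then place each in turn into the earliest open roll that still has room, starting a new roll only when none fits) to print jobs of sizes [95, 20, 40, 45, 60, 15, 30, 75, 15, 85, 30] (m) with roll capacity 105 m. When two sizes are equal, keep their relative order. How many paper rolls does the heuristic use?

Sorted descending: 95, 85, 75, 60, 45, 40, 30, 30, 20, 15, 15.
  95 → roll 1 (new)  [load 95/105]
  85 → roll 2 (new)  [load 85/105]
  75 → roll 3 (new)  [load 75/105]
  60 → roll 4 (new)  [load 60/105]
  45 → roll 4  [load 105/105]
  40 → roll 5 (new)  [load 40/105]
  30 → roll 3  [load 105/105]
  30 → roll 5  [load 70/105]
  20 → roll 2  [load 105/105]
  15 → roll 5  [load 85/105]
  15 → roll 5  [load 100/105]
5 paper rolls opened.

5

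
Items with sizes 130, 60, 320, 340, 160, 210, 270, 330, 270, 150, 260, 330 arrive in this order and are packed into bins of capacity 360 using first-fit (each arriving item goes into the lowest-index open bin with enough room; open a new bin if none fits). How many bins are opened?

9

  130 → bin 1 (new)  [load 130/360]
  60 → bin 1  [load 190/360]
  320 → bin 2 (new)  [load 320/360]
  340 → bin 3 (new)  [load 340/360]
  160 → bin 1  [load 350/360]
  210 → bin 4 (new)  [load 210/360]
  270 → bin 5 (new)  [load 270/360]
  330 → bin 6 (new)  [load 330/360]
  270 → bin 7 (new)  [load 270/360]
  150 → bin 4  [load 360/360]
  260 → bin 8 (new)  [load 260/360]
  330 → bin 9 (new)  [load 330/360]
9 bins opened.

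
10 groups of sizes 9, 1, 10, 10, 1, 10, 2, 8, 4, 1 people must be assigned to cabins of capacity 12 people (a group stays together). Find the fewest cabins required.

5

Total = 10 + 10 + 10 + 9 + 8 + 4 + 2 + 1 + 1 + 1 = 56 people.
Lower bound: ⌈56/12⌉ = 5 cabins.
A packing using 5 cabins:
  cabin 1: 10 + 2 = 12
  cabin 2: 10 + 1 + 1 = 12
  cabin 3: 10 + 1 = 11
  cabin 4: 9 = 9
  cabin 5: 8 + 4 = 12
This matches the lower bound, so 5 is optimal.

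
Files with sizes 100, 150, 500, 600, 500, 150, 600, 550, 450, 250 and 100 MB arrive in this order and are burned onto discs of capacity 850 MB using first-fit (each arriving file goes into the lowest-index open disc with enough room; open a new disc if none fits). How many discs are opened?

6

  100 → disc 1 (new)  [load 100/850]
  150 → disc 1  [load 250/850]
  500 → disc 1  [load 750/850]
  600 → disc 2 (new)  [load 600/850]
  500 → disc 3 (new)  [load 500/850]
  150 → disc 2  [load 750/850]
  600 → disc 4 (new)  [load 600/850]
  550 → disc 5 (new)  [load 550/850]
  450 → disc 6 (new)  [load 450/850]
  250 → disc 3  [load 750/850]
  100 → disc 1  [load 850/850]
6 discs opened.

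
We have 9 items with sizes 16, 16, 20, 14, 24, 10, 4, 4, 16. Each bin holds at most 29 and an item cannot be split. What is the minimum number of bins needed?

Total = 24 + 20 + 16 + 16 + 16 + 14 + 10 + 4 + 4 = 124.
Lower bound: ⌈124/29⌉ = 5 bins.
A packing using 6 bins:
  bin 1: 24 + 4 = 28
  bin 2: 20 + 4 = 24
  bin 3: 16 + 10 = 26
  bin 4: 16 = 16
  bin 5: 16 = 16
  bin 6: 14 = 14
No arrangement into 5 bins stays within capacity, so 6 is optimal.

6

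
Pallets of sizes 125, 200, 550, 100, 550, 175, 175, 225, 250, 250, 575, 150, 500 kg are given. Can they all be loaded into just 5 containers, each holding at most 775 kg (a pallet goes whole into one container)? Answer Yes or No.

Yes

A valid assignment using 5 containers:
  container 1: 575 + 200 = 775
  container 2: 550 + 225 = 775
  container 3: 550 + 125 + 100 = 775
  container 4: 500 + 250 = 750
  container 5: 250 + 175 + 175 + 150 = 750
Every load is within 775 kg, so 5 containers suffice.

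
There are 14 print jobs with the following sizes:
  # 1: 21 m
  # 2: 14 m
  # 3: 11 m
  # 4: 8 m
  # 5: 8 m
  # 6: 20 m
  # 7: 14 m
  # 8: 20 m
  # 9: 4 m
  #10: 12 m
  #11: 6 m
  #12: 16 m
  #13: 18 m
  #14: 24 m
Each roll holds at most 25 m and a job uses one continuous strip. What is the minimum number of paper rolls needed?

9

Total = 24 + 21 + 20 + 20 + 18 + 16 + 14 + 14 + 12 + 11 + 8 + 8 + 6 + 4 = 196 m.
Lower bound: ⌈196/25⌉ = 8 paper rolls.
A packing using 9 paper rolls:
  roll 1: 24 = 24
  roll 2: 21 + 4 = 25
  roll 3: 20 = 20
  roll 4: 20 = 20
  roll 5: 18 + 6 = 24
  roll 6: 16 + 8 = 24
  roll 7: 14 + 11 = 25
  roll 8: 14 + 8 = 22
  roll 9: 12 = 12
No arrangement into 8 paper rolls stays within capacity, so 9 is optimal.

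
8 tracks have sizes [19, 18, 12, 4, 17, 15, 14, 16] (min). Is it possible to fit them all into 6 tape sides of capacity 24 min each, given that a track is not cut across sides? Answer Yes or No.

No

Total = 115 min; ⌈115/24⌉ = 5.
6 tracks each exceed half the capacity and cannot share a side, forcing at least 6 tape sides.
The bound of 6 does not rule out 6, but exhaustive search shows no assignment into 6 tape sides of capacity 24 min exists — the minimum is 7.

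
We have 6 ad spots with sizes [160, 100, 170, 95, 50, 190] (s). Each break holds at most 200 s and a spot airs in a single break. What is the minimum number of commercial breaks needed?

5

Total = 190 + 170 + 160 + 100 + 95 + 50 = 765 s.
Lower bound: ⌈765/200⌉ = 4 commercial breaks.
A packing using 5 commercial breaks:
  break 1: 190 = 190
  break 2: 170 = 170
  break 3: 160 = 160
  break 4: 100 + 95 = 195
  break 5: 50 = 50
No arrangement into 4 commercial breaks stays within capacity, so 5 is optimal.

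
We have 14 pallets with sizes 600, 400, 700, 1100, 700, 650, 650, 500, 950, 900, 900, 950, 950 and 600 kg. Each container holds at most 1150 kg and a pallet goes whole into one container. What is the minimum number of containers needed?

Total = 1100 + 950 + 950 + 950 + 900 + 900 + 700 + 700 + 650 + 650 + 600 + 600 + 500 + 400 = 10550 kg.
Lower bound: ⌈10550/1150⌉ = 10 containers.
Also, 12 pallets each exceed 575 kg, and no two of those can share a container, so at least 12 containers are needed.
A packing using 12 containers:
  container 1: 1100 = 1100
  container 2: 950 = 950
  container 3: 950 = 950
  container 4: 950 = 950
  container 5: 900 = 900
  container 6: 900 = 900
  container 7: 700 + 400 = 1100
  container 8: 700 = 700
  container 9: 650 + 500 = 1150
  container 10: 650 = 650
  container 11: 600 = 600
  container 12: 600 = 600
This matches the lower bound, so 12 is optimal.

12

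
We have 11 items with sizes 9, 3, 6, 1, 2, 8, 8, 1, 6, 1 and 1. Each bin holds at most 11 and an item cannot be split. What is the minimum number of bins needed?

5

Total = 9 + 8 + 8 + 6 + 6 + 3 + 2 + 1 + 1 + 1 + 1 = 46.
Lower bound: ⌈46/11⌉ = 5 bins.
A packing using 5 bins:
  bin 1: 9 + 2 = 11
  bin 2: 8 + 3 = 11
  bin 3: 8 + 1 + 1 + 1 = 11
  bin 4: 6 + 1 = 7
  bin 5: 6 = 6
This matches the lower bound, so 5 is optimal.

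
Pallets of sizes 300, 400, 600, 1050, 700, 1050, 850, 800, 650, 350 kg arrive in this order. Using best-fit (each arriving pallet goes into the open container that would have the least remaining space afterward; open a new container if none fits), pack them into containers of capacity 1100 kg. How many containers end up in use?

8

  300 → container 1 (new)  [load 300/1100]
  400 → container 1  [load 700/1100]
  600 → container 2 (new)  [load 600/1100]
  1050 → container 3 (new)  [load 1050/1100]
  700 → container 4 (new)  [load 700/1100]
  1050 → container 5 (new)  [load 1050/1100]
  850 → container 6 (new)  [load 850/1100]
  800 → container 7 (new)  [load 800/1100]
  650 → container 8 (new)  [load 650/1100]
  350 → container 1  [load 1050/1100]
8 containers opened.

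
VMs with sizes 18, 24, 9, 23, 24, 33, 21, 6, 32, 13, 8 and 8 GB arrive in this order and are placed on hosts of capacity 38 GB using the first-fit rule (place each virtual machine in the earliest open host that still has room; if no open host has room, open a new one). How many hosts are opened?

  18 → host 1 (new)  [load 18/38]
  24 → host 2 (new)  [load 24/38]
  9 → host 1  [load 27/38]
  23 → host 3 (new)  [load 23/38]
  24 → host 4 (new)  [load 24/38]
  33 → host 5 (new)  [load 33/38]
  21 → host 6 (new)  [load 21/38]
  6 → host 1  [load 33/38]
  32 → host 7 (new)  [load 32/38]
  13 → host 2  [load 37/38]
  8 → host 3  [load 31/38]
  8 → host 4  [load 32/38]
7 hosts opened.

7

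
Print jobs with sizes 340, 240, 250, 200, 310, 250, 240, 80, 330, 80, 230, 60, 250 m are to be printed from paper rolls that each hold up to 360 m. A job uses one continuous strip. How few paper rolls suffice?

Total = 340 + 330 + 310 + 250 + 250 + 250 + 240 + 240 + 230 + 200 + 80 + 80 + 60 = 2860 m.
Lower bound: ⌈2860/360⌉ = 8 paper rolls.
Also, 10 print jobs each exceed 180 m, and no two of those can share a roll, so at least 10 paper rolls are needed.
A packing using 10 paper rolls:
  roll 1: 340 = 340
  roll 2: 330 = 330
  roll 3: 310 = 310
  roll 4: 250 + 80 = 330
  roll 5: 250 + 80 = 330
  roll 6: 250 + 60 = 310
  roll 7: 240 = 240
  roll 8: 240 = 240
  roll 9: 230 = 230
  roll 10: 200 = 200
This matches the lower bound, so 10 is optimal.

10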